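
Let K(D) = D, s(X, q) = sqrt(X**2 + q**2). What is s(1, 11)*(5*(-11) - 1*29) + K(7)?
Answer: 7 - 84*sqrt(122) ≈ -920.81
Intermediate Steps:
s(1, 11)*(5*(-11) - 1*29) + K(7) = sqrt(1**2 + 11**2)*(5*(-11) - 1*29) + 7 = sqrt(1 + 121)*(-55 - 29) + 7 = sqrt(122)*(-84) + 7 = -84*sqrt(122) + 7 = 7 - 84*sqrt(122)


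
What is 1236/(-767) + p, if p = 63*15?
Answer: 723579/767 ≈ 943.39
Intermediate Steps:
p = 945
1236/(-767) + p = 1236/(-767) + 945 = -1/767*1236 + 945 = -1236/767 + 945 = 723579/767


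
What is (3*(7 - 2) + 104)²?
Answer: 14161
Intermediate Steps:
(3*(7 - 2) + 104)² = (3*5 + 104)² = (15 + 104)² = 119² = 14161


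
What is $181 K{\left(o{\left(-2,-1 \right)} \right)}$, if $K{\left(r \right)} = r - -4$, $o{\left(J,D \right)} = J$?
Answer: $362$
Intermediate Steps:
$K{\left(r \right)} = 4 + r$ ($K{\left(r \right)} = r + 4 = 4 + r$)
$181 K{\left(o{\left(-2,-1 \right)} \right)} = 181 \left(4 - 2\right) = 181 \cdot 2 = 362$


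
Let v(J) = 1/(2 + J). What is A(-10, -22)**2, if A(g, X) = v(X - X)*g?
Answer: 25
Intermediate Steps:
A(g, X) = g/2 (A(g, X) = g/(2 + (X - X)) = g/(2 + 0) = g/2)
A(-10, -22)**2 = ((1/2)*(-10))**2 = (-5)**2 = 25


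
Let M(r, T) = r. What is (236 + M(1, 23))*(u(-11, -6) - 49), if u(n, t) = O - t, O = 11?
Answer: -7584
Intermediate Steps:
u(n, t) = 11 - t
(236 + M(1, 23))*(u(-11, -6) - 49) = (236 + 1)*((11 - 1*(-6)) - 49) = 237*((11 + 6) - 49) = 237*(17 - 49) = 237*(-32) = -7584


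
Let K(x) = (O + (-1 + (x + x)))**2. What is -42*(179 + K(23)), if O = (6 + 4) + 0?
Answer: -134568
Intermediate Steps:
O = 10 (O = 10 + 0 = 10)
K(x) = (9 + 2*x)**2 (K(x) = (10 + (-1 + (x + x)))**2 = (10 + (-1 + 2*x))**2 = (9 + 2*x)**2)
-42*(179 + K(23)) = -42*(179 + (9 + 2*23)**2) = -42*(179 + (9 + 46)**2) = -42*(179 + 55**2) = -42*(179 + 3025) = -42*3204 = -134568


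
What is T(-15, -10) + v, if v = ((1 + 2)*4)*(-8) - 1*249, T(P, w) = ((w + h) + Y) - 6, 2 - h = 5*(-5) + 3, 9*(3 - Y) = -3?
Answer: -1001/3 ≈ -333.67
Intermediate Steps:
Y = 10/3 (Y = 3 - 1/9*(-3) = 3 + 1/3 = 10/3 ≈ 3.3333)
h = 24 (h = 2 - (5*(-5) + 3) = 2 - (-25 + 3) = 2 - 1*(-22) = 2 + 22 = 24)
T(P, w) = 64/3 + w (T(P, w) = ((w + 24) + 10/3) - 6 = ((24 + w) + 10/3) - 6 = (82/3 + w) - 6 = 64/3 + w)
v = -345 (v = (3*4)*(-8) - 249 = 12*(-8) - 249 = -96 - 249 = -345)
T(-15, -10) + v = (64/3 - 10) - 345 = 34/3 - 345 = -1001/3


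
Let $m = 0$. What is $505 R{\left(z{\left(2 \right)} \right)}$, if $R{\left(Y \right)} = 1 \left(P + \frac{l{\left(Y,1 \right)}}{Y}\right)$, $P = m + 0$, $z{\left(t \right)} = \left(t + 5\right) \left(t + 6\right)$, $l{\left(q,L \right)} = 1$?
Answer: $\frac{505}{56} \approx 9.0179$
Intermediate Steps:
$z{\left(t \right)} = \left(5 + t\right) \left(6 + t\right)$
$P = 0$ ($P = 0 + 0 = 0$)
$R{\left(Y \right)} = \frac{1}{Y}$ ($R{\left(Y \right)} = 1 \left(0 + 1 \frac{1}{Y}\right) = 1 \left(0 + \frac{1}{Y}\right) = 1 \frac{1}{Y} = \frac{1}{Y}$)
$505 R{\left(z{\left(2 \right)} \right)} = \frac{505}{30 + 2^{2} + 11 \cdot 2} = \frac{505}{30 + 4 + 22} = \frac{505}{56}$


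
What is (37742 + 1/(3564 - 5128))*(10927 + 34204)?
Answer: 2664014646797/1564 ≈ 1.7033e+9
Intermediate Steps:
(37742 + 1/(3564 - 5128))*(10927 + 34204) = (37742 + 1/(-1564))*45131 = (37742 - 1/1564)*45131 = (59028487/1564)*45131 = 2664014646797/1564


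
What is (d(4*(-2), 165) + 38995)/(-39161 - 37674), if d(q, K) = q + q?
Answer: -38979/76835 ≈ -0.50731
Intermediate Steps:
d(q, K) = 2*q
(d(4*(-2), 165) + 38995)/(-39161 - 37674) = (2*(4*(-2)) + 38995)/(-39161 - 37674) = (2*(-8) + 38995)/(-76835) = (-16 + 38995)*(-1/76835) = 38979*(-1/76835) = -38979/76835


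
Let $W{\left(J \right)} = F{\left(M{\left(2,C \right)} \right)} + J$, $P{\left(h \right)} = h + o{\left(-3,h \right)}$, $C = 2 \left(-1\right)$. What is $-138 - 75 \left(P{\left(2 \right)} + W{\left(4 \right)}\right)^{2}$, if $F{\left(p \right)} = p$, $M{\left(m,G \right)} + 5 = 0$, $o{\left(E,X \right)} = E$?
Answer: $-438$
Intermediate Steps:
$C = -2$
$M{\left(m,G \right)} = -5$ ($M{\left(m,G \right)} = -5 + 0 = -5$)
$P{\left(h \right)} = -3 + h$ ($P{\left(h \right)} = h - 3 = -3 + h$)
$W{\left(J \right)} = -5 + J$
$-138 - 75 \left(P{\left(2 \right)} + W{\left(4 \right)}\right)^{2} = -138 - 75 \left(\left(-3 + 2\right) + \left(-5 + 4\right)\right)^{2} = -138 - 75 \left(-1 - 1\right)^{2} = -138 - 75 \left(-2\right)^{2} = -138 - 300 = -438$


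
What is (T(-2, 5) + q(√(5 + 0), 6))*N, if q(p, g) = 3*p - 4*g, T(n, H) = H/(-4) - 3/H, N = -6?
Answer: 1551/10 - 18*√5 ≈ 114.85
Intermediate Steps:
T(n, H) = -3/H - H/4 (T(n, H) = H*(-¼) - 3/H = -H/4 - 3/H = -3/H - H/4)
q(p, g) = -4*g + 3*p
(T(-2, 5) + q(√(5 + 0), 6))*N = ((-3/5 - ¼*5) + (-4*6 + 3*√(5 + 0)))*(-6) = ((-3*⅕ - 5/4) + (-24 + 3*√5))*(-6) = ((-⅗ - 5/4) + (-24 + 3*√5))*(-6) = (-37/20 + (-24 + 3*√5))*(-6) = (-517/20 + 3*√5)*(-6) = 1551/10 - 18*√5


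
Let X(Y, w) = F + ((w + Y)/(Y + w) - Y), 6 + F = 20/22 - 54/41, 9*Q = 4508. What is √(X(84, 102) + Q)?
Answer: √753260651/1353 ≈ 20.285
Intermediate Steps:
Q = 4508/9 (Q = (⅑)*4508 = 4508/9 ≈ 500.89)
F = -2890/451 (F = -6 + (20/22 - 54/41) = -6 + (20*(1/22) - 54*1/41) = -6 + (10/11 - 54/41) = -6 - 184/451 = -2890/451 ≈ -6.4080)
X(Y, w) = -2439/451 - Y (X(Y, w) = -2890/451 + ((w + Y)/(Y + w) - Y) = -2890/451 + ((Y + w)/(Y + w) - Y) = -2890/451 + (1 - Y) = -2439/451 - Y)
√(X(84, 102) + Q) = √((-2439/451 - 1*84) + 4508/9) = √((-2439/451 - 84) + 4508/9) = √(-40323/451 + 4508/9) = √(1670201/4059) = √753260651/1353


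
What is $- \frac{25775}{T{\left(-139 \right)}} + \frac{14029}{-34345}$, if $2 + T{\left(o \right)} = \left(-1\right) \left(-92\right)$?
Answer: $- \frac{177300997}{618210} \approx -286.8$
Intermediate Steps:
$T{\left(o \right)} = 90$ ($T{\left(o \right)} = -2 - -92 = -2 + 92 = 90$)
$- \frac{25775}{T{\left(-139 \right)}} + \frac{14029}{-34345} = - \frac{25775}{90} + \frac{14029}{-34345} = \left(-25775\right) \frac{1}{90} + 14029 \left(- \frac{1}{34345}\right) = - \frac{5155}{18} - \frac{14029}{34345} = - \frac{177300997}{618210}$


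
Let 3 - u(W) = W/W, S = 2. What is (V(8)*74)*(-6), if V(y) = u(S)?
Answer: -888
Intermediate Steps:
u(W) = 2 (u(W) = 3 - W/W = 3 - 1*1 = 3 - 1 = 2)
V(y) = 2
(V(8)*74)*(-6) = (2*74)*(-6) = 148*(-6) = -888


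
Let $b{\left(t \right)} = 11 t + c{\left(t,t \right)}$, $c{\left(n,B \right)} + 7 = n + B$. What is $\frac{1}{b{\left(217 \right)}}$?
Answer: $\frac{1}{2814} \approx 0.00035537$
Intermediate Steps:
$c{\left(n,B \right)} = -7 + B + n$ ($c{\left(n,B \right)} = -7 + \left(n + B\right) = -7 + \left(B + n\right) = -7 + B + n$)
$b{\left(t \right)} = -7 + 13 t$ ($b{\left(t \right)} = 11 t + \left(-7 + t + t\right) = 11 t + \left(-7 + 2 t\right) = -7 + 13 t$)
$\frac{1}{b{\left(217 \right)}} = \frac{1}{-7 + 13 \cdot 217} = \frac{1}{-7 + 2821} = \frac{1}{2814}$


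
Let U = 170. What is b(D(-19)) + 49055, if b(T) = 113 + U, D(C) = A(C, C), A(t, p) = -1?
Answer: 49338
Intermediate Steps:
D(C) = -1
b(T) = 283 (b(T) = 113 + 170 = 283)
b(D(-19)) + 49055 = 283 + 49055 = 49338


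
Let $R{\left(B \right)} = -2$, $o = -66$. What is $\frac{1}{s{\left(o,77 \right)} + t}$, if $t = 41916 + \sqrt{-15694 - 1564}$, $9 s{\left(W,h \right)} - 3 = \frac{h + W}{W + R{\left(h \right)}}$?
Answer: $\frac{15699504420}{658071842136577} - \frac{374544 i \sqrt{17258}}{658071842136577} \approx 2.3857 \cdot 10^{-5} - 7.477 \cdot 10^{-8} i$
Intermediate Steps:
$s{\left(W,h \right)} = \frac{1}{3} + \frac{W + h}{9 \left(-2 + W\right)}$ ($s{\left(W,h \right)} = \frac{1}{3} + \frac{\left(h + W\right) \frac{1}{W - 2}}{9} = \frac{1}{3} + \frac{\left(W + h\right) \frac{1}{-2 + W}}{9} = \frac{1}{3} + \frac{\frac{1}{-2 + W} \left(W + h\right)}{9} = \frac{1}{3} + \frac{W + h}{9 \left(-2 + W\right)}$)
$t = 41916 + i \sqrt{17258}$ ($t = 41916 + \sqrt{-17258} = 41916 + i \sqrt{17258} \approx 41916.0 + 131.37 i$)
$\frac{1}{s{\left(o,77 \right)} + t} = \frac{1}{\frac{-6 + 77 + 4 \left(-66\right)}{9 \left(-2 - 66\right)} + \left(41916 + i \sqrt{17258}\right)} = \frac{1}{\frac{-6 + 77 - 264}{9 \left(-68\right)} + \left(41916 + i \sqrt{17258}\right)} = \frac{1}{\frac{1}{9} \left(- \frac{1}{68}\right) \left(-193\right) + \left(41916 + i \sqrt{17258}\right)} = \frac{1}{\frac{193}{612} + \left(41916 + i \sqrt{17258}\right)} = \frac{1}{\frac{25652785}{612} + i \sqrt{17258}}$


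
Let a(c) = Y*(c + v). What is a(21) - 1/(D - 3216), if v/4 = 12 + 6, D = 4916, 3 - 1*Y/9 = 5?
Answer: -2845801/1700 ≈ -1674.0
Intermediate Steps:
Y = -18 (Y = 27 - 9*5 = 27 - 45 = -18)
v = 72 (v = 4*(12 + 6) = 4*18 = 72)
a(c) = -1296 - 18*c (a(c) = -18*(c + 72) = -18*(72 + c) = -1296 - 18*c)
a(21) - 1/(D - 3216) = (-1296 - 18*21) - 1/(4916 - 3216) = (-1296 - 378) - 1/1700 = -1674 - 1*1/1700 = -1674 - 1/1700 = -2845801/1700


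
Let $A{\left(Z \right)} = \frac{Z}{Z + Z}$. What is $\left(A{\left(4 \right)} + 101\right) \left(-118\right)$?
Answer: $-11977$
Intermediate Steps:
$A{\left(Z \right)} = \frac{1}{2}$ ($A{\left(Z \right)} = \frac{Z}{2 Z} = Z \frac{1}{2 Z} = \frac{1}{2}$)
$\left(A{\left(4 \right)} + 101\right) \left(-118\right) = \left(\frac{1}{2} + 101\right) \left(-118\right) = \frac{203}{2} \left(-118\right) = -11977$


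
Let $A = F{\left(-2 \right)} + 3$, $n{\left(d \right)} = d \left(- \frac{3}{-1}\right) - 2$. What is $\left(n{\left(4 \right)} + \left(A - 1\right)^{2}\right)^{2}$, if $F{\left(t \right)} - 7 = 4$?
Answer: $32041$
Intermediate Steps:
$F{\left(t \right)} = 11$ ($F{\left(t \right)} = 7 + 4 = 11$)
$n{\left(d \right)} = -2 + 3 d$ ($n{\left(d \right)} = d \left(\left(-3\right) \left(-1\right)\right) - 2 = d 3 - 2 = 3 d - 2 = -2 + 3 d$)
$A = 14$ ($A = 11 + 3 = 14$)
$\left(n{\left(4 \right)} + \left(A - 1\right)^{2}\right)^{2} = \left(\left(-2 + 3 \cdot 4\right) + \left(14 - 1\right)^{2}\right)^{2} = \left(\left(-2 + 12\right) + 13^{2}\right)^{2} = \left(10 + 169\right)^{2} = 179^{2} = 32041$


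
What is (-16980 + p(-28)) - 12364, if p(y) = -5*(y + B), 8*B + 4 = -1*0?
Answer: -58403/2 ≈ -29202.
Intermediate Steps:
B = -½ (B = -½ + (-1*0)/8 = -½ + (⅛)*0 = -½ + 0 = -½ ≈ -0.50000)
p(y) = 5/2 - 5*y (p(y) = -5*(y - ½) = -5*(-½ + y) = 5/2 - 5*y)
(-16980 + p(-28)) - 12364 = (-16980 + (5/2 - 5*(-28))) - 12364 = (-16980 + (5/2 + 140)) - 12364 = (-16980 + 285/2) - 12364 = -33675/2 - 12364 = -58403/2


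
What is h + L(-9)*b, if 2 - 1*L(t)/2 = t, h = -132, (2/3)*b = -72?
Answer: -2508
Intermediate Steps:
b = -108 (b = (3/2)*(-72) = -108)
L(t) = 4 - 2*t
h + L(-9)*b = -132 + (4 - 2*(-9))*(-108) = -132 + (4 + 18)*(-108) = -132 + 22*(-108) = -132 - 2376 = -2508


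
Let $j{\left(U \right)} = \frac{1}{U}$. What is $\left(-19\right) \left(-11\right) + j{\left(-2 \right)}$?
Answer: $\frac{417}{2} \approx 208.5$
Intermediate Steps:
$\left(-19\right) \left(-11\right) + j{\left(-2 \right)} = \left(-19\right) \left(-11\right) + \frac{1}{-2} = 209 - \frac{1}{2} = \frac{417}{2}$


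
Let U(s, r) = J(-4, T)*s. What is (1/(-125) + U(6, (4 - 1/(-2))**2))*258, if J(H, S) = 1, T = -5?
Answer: 193242/125 ≈ 1545.9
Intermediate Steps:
U(s, r) = s (U(s, r) = 1*s = s)
(1/(-125) + U(6, (4 - 1/(-2))**2))*258 = (1/(-125) + 6)*258 = (-1/125 + 6)*258 = (749/125)*258 = 193242/125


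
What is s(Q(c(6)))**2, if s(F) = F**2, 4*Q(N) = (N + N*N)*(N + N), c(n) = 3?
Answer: 104976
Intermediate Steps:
Q(N) = N*(N + N**2)/2 (Q(N) = ((N + N*N)*(N + N))/4 = ((N + N**2)*(2*N))/4 = (2*N*(N + N**2))/4 = N*(N + N**2)/2)
s(Q(c(6)))**2 = (((1/2)*3**2*(1 + 3))**2)**2 = (((1/2)*9*4)**2)**2 = (18**2)**2 = 324**2 = 104976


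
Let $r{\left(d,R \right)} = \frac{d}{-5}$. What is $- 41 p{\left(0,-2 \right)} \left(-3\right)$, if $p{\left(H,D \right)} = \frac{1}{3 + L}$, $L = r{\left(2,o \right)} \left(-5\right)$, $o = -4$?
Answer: $\frac{123}{5} \approx 24.6$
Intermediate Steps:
$r{\left(d,R \right)} = - \frac{d}{5}$ ($r{\left(d,R \right)} = d \left(- \frac{1}{5}\right) = - \frac{d}{5}$)
$L = 2$ ($L = \left(- \frac{1}{5}\right) 2 \left(-5\right) = \left(- \frac{2}{5}\right) \left(-5\right) = 2$)
$p{\left(H,D \right)} = \frac{1}{5}$ ($p{\left(H,D \right)} = \frac{1}{3 + 2} = \frac{1}{5}$)
$- 41 p{\left(0,-2 \right)} \left(-3\right) = \left(-41\right) \frac{1}{5} \left(-3\right) = \left(- \frac{41}{5}\right) \left(-3\right) = \frac{123}{5}$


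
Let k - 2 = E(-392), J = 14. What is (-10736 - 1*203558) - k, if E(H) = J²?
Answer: -214492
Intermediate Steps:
E(H) = 196 (E(H) = 14² = 196)
k = 198 (k = 2 + 196 = 198)
(-10736 - 1*203558) - k = (-10736 - 1*203558) - 1*198 = (-10736 - 203558) - 198 = -214294 - 198 = -214492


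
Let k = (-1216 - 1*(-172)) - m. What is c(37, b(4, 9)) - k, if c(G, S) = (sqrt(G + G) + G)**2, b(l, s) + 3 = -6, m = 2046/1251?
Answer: 1037761/417 + 74*sqrt(74) ≈ 3125.2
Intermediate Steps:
m = 682/417 (m = 2046*(1/1251) = 682/417 ≈ 1.6355)
b(l, s) = -9 (b(l, s) = -3 - 6 = -9)
c(G, S) = (G + sqrt(2)*sqrt(G))**2 (c(G, S) = (sqrt(2*G) + G)**2 = (sqrt(2)*sqrt(G) + G)**2 = (G + sqrt(2)*sqrt(G))**2)
k = -436030/417 (k = (-1216 - 1*(-172)) - 1*682/417 = (-1216 + 172) - 682/417 = -1044 - 682/417 = -436030/417 ≈ -1045.6)
c(37, b(4, 9)) - k = (37 + sqrt(2)*sqrt(37))**2 - 1*(-436030/417) = (37 + sqrt(74))**2 + 436030/417 = 436030/417 + (37 + sqrt(74))**2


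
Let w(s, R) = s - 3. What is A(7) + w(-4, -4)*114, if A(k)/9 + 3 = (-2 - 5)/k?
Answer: -834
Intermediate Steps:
w(s, R) = -3 + s
A(k) = -27 - 63/k (A(k) = -27 + 9*((-2 - 5)/k) = -27 + 9*(-7/k) = -27 - 63/k)
A(7) + w(-4, -4)*114 = (-27 - 63/7) + (-3 - 4)*114 = (-27 - 63*⅐) - 7*114 = (-27 - 9) - 798 = -36 - 798 = -834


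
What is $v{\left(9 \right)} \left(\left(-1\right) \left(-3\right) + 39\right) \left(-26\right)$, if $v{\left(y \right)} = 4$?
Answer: $-4368$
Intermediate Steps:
$v{\left(9 \right)} \left(\left(-1\right) \left(-3\right) + 39\right) \left(-26\right) = 4 \left(\left(-1\right) \left(-3\right) + 39\right) \left(-26\right) = 4 \left(3 + 39\right) \left(-26\right) = 4 \cdot 42 \left(-26\right) = 168 \left(-26\right) = -4368$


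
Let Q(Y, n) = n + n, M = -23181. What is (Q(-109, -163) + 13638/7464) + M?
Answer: -29240435/1244 ≈ -23505.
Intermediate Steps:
Q(Y, n) = 2*n
(Q(-109, -163) + 13638/7464) + M = (2*(-163) + 13638/7464) - 23181 = (-326 + 13638*(1/7464)) - 23181 = (-326 + 2273/1244) - 23181 = -403271/1244 - 23181 = -29240435/1244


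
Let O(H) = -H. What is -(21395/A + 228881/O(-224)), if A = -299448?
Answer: -8566645651/8384544 ≈ -1021.7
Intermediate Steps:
-(21395/A + 228881/O(-224)) = -(21395/(-299448) + 228881/((-1*(-224)))) = -(21395*(-1/299448) + 228881/224) = -(-21395/299448 + 228881*(1/224)) = -(-21395/299448 + 228881/224) = -1*8566645651/8384544 = -8566645651/8384544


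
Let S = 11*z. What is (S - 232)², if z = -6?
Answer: 88804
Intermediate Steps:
S = -66 (S = 11*(-6) = -66)
(S - 232)² = (-66 - 232)² = (-298)² = 88804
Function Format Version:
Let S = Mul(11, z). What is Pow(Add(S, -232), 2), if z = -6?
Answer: 88804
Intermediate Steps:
S = -66 (S = Mul(11, -6) = -66)
Pow(Add(S, -232), 2) = Pow(Add(-66, -232), 2) = Pow(-298, 2) = 88804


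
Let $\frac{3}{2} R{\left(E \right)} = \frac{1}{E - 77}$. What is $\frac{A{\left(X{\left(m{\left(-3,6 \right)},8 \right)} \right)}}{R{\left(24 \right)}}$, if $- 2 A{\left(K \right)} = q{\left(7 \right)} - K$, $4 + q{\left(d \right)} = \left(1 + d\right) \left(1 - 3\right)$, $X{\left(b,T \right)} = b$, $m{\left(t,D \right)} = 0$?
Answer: $-795$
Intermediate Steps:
$R{\left(E \right)} = \frac{2}{3 \left(-77 + E\right)}$ ($R{\left(E \right)} = \frac{2}{3 \left(E - 77\right)} = \frac{2}{3 \left(-77 + E\right)}$)
$q{\left(d \right)} = -6 - 2 d$ ($q{\left(d \right)} = -4 + \left(1 + d\right) \left(1 - 3\right) = -4 + \left(1 + d\right) \left(-2\right) = -4 - \left(2 + 2 d\right) = -6 - 2 d$)
$A{\left(K \right)} = 10 + \frac{K}{2}$ ($A{\left(K \right)} = - \frac{\left(-6 - 14\right) - K}{2} = - \frac{-20 - K}{2} = 10 + \frac{K}{2}$)
$\frac{A{\left(X{\left(m{\left(-3,6 \right)},8 \right)} \right)}}{R{\left(24 \right)}} = \frac{10 + \frac{1}{2} \cdot 0}{\frac{2}{3} \frac{1}{-77 + 24}} = \frac{10 + 0}{\frac{2}{3} \frac{1}{-53}} = \frac{10}{\frac{2}{3} \left(- \frac{1}{53}\right)} = \frac{10}{- \frac{2}{159}} = 10 \left(- \frac{159}{2}\right) = -795$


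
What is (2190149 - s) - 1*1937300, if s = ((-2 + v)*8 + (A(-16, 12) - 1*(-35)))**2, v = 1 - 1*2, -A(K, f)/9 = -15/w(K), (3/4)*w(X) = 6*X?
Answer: 4141057487/16384 ≈ 2.5275e+5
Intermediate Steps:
w(X) = 8*X (w(X) = 4*(6*X)/3 = 8*X)
A(K, f) = 135/(8*K) (A(K, f) = -(-135)/(8*K) = 135/(8*K))
v = -1 (v = 1 - 2 = -1)
s = 1620529/16384 (s = ((-2 - 1)*8 + ((135/8)/(-16) - 1*(-35)))**2 = (-3*8 + ((135/8)*(-1/16) + 35))**2 = (-24 + (-135/128 + 35))**2 = (-24 + 4345/128)**2 = (1273/128)**2 = 1620529/16384 ≈ 98.909)
(2190149 - s) - 1*1937300 = (2190149 - 1*1620529/16384) - 1*1937300 = (2190149 - 1620529/16384) - 1937300 = 35881780687/16384 - 1937300 = 4141057487/16384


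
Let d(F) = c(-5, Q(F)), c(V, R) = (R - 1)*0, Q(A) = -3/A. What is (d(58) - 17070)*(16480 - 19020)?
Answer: 43357800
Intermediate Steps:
c(V, R) = 0 (c(V, R) = (-1 + R)*0 = 0)
d(F) = 0
(d(58) - 17070)*(16480 - 19020) = (0 - 17070)*(16480 - 19020) = -17070*(-2540) = 43357800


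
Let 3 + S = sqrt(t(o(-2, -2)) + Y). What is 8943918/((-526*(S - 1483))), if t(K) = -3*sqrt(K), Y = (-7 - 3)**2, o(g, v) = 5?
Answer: 4471959/(263*(1486 - sqrt(100 - 3*sqrt(5)))) ≈ 11.517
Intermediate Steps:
Y = 100 (Y = (-10)**2 = 100)
S = -3 + sqrt(100 - 3*sqrt(5)) (S = -3 + sqrt(-3*sqrt(5) + 100) = -3 + sqrt(100 - 3*sqrt(5)) ≈ 6.6588)
8943918/((-526*(S - 1483))) = 8943918/((-526*((-3 + sqrt(100 - 3*sqrt(5))) - 1483))) = 8943918/((-526*(-1486 + sqrt(100 - 3*sqrt(5))))) = 8943918/(781636 - 526*sqrt(100 - 3*sqrt(5)))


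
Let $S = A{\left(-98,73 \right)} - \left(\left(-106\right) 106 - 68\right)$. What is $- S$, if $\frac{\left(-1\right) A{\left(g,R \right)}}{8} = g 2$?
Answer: $-12872$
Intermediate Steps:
$A{\left(g,R \right)} = - 16 g$ ($A{\left(g,R \right)} = - 8 g 2 = - 8 \cdot 2 g = - 16 g$)
$S = 12872$ ($S = \left(-16\right) \left(-98\right) - \left(\left(-106\right) 106 - 68\right) = 1568 - \left(-11236 - 68\right) = 1568 - -11304 = 1568 + 11304 = 12872$)
$- S = \left(-1\right) 12872 = -12872$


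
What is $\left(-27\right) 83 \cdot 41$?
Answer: $-91881$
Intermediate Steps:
$\left(-27\right) 83 \cdot 41 = \left(-2241\right) 41 = -91881$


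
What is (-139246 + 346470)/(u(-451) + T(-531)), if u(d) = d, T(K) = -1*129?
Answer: -51806/145 ≈ -357.28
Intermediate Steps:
T(K) = -129
(-139246 + 346470)/(u(-451) + T(-531)) = (-139246 + 346470)/(-451 - 129) = 207224/(-580) = 207224*(-1/580) = -51806/145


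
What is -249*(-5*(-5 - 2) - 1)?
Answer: -8466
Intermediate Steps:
-249*(-5*(-5 - 2) - 1) = -249*(-5*(-7) - 1) = -249*(35 - 1) = -249*34 = -8466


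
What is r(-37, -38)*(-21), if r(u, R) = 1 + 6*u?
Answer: 4641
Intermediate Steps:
r(-37, -38)*(-21) = (1 + 6*(-37))*(-21) = (1 - 222)*(-21) = -221*(-21) = 4641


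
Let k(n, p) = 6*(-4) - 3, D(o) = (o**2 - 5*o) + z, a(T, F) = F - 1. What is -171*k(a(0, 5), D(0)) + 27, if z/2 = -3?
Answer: 4644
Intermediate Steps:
a(T, F) = -1 + F
z = -6 (z = 2*(-3) = -6)
D(o) = -6 + o**2 - 5*o (D(o) = (o**2 - 5*o) - 6 = -6 + o**2 - 5*o)
k(n, p) = -27 (k(n, p) = -24 - 3 = -27)
-171*k(a(0, 5), D(0)) + 27 = -171*(-27) + 27 = 4617 + 27 = 4644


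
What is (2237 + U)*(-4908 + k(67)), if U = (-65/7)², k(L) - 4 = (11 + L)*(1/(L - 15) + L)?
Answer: 36826593/49 ≈ 7.5156e+5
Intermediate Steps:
k(L) = 4 + (11 + L)*(L + 1/(-15 + L)) (k(L) = 4 + (11 + L)*(1/(L - 15) + L) = 4 + (11 + L)*(1/(-15 + L) + L) = 4 + (11 + L)*(L + 1/(-15 + L)))
U = 4225/49 (U = (-65*⅐)² = (-65/7)² = 4225/49 ≈ 86.224)
(2237 + U)*(-4908 + k(67)) = (2237 + 4225/49)*(-4908 + (-49 + 67³ - 160*67 - 4*67²)/(-15 + 67)) = 113838*(-4908 + (-49 + 300763 - 10720 - 4*4489)/52)/49 = 113838*(-4908 + (-49 + 300763 - 10720 - 17956)/52)/49 = 113838*(-4908 + (1/52)*272038)/49 = 113838*(-4908 + 10463/2)/49 = (113838/49)*(647/2) = 36826593/49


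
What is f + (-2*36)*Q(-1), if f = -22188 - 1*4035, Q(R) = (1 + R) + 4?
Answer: -26511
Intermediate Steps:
Q(R) = 5 + R
f = -26223 (f = -22188 - 4035 = -26223)
f + (-2*36)*Q(-1) = -26223 + (-2*36)*(5 - 1) = -26223 - 72*4 = -26223 - 288 = -26511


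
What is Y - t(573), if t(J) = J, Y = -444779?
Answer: -445352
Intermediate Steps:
Y - t(573) = -444779 - 1*573 = -444779 - 573 = -445352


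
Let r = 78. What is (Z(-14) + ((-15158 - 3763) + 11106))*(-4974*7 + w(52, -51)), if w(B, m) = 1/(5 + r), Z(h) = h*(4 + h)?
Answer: 22179928775/83 ≈ 2.6723e+8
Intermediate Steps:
w(B, m) = 1/83 (w(B, m) = 1/(5 + 78) = 1/83)
(Z(-14) + ((-15158 - 3763) + 11106))*(-4974*7 + w(52, -51)) = (-14*(4 - 14) + ((-15158 - 3763) + 11106))*(-4974*7 + 1/83) = (-14*(-10) + (-18921 + 11106))*(-34818 + 1/83) = (140 - 7815)*(-2889893/83) = -7675*(-2889893/83) = 22179928775/83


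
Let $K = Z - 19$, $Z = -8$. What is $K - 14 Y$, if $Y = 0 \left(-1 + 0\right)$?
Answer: $-27$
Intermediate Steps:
$Y = 0$ ($Y = 0 \left(-1\right) = 0$)
$K = -27$ ($K = -8 - 19 = -27$)
$K - 14 Y = -27 - 0 = -27 + 0 = -27$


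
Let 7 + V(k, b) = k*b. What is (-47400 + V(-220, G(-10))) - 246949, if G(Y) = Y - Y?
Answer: -294356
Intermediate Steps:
G(Y) = 0
V(k, b) = -7 + b*k (V(k, b) = -7 + k*b = -7 + b*k)
(-47400 + V(-220, G(-10))) - 246949 = (-47400 + (-7 + 0*(-220))) - 246949 = (-47400 + (-7 + 0)) - 246949 = (-47400 - 7) - 246949 = -47407 - 246949 = -294356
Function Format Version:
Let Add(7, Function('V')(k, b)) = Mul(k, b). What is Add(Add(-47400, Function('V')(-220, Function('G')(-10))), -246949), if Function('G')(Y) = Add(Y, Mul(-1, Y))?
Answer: -294356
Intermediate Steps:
Function('G')(Y) = 0
Function('V')(k, b) = Add(-7, Mul(b, k)) (Function('V')(k, b) = Add(-7, Mul(k, b)) = Add(-7, Mul(b, k)))
Add(Add(-47400, Function('V')(-220, Function('G')(-10))), -246949) = Add(Add(-47400, Add(-7, Mul(0, -220))), -246949) = Add(Add(-47400, Add(-7, 0)), -246949) = Add(Add(-47400, -7), -246949) = Add(-47407, -246949) = -294356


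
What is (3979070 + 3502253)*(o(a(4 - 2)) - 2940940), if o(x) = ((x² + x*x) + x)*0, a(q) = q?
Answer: -22002122063620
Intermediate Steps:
o(x) = 0 (o(x) = ((x² + x²) + x)*0 = (2*x² + x)*0 = (x + 2*x²)*0 = 0)
(3979070 + 3502253)*(o(a(4 - 2)) - 2940940) = (3979070 + 3502253)*(0 - 2940940) = 7481323*(-2940940) = -22002122063620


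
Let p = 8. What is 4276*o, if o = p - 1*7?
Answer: 4276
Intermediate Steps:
o = 1 (o = 8 - 1*7 = 8 - 7 = 1)
4276*o = 4276*1 = 4276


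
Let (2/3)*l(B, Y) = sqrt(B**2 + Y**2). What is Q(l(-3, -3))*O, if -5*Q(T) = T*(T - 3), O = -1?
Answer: 81/10 - 27*sqrt(2)/10 ≈ 4.2816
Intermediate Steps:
l(B, Y) = 3*sqrt(B**2 + Y**2)/2
Q(T) = -T*(-3 + T)/5 (Q(T) = -T*(T - 3)/5 = -T*(-3 + T)/5)
Q(l(-3, -3))*O = ((3*sqrt((-3)**2 + (-3)**2)/2)*(3 - 3*sqrt((-3)**2 + (-3)**2)/2)/5)*(-1) = ((3*sqrt(9 + 9)/2)*(3 - 3*sqrt(9 + 9)/2)/5)*(-1) = ((3*sqrt(18)/2)*(3 - 3*sqrt(18)/2)/5)*(-1) = ((3*(3*sqrt(2))/2)*(3 - 3*3*sqrt(2)/2)/5)*(-1) = ((9*sqrt(2)/2)*(3 - 9*sqrt(2)/2)/5)*(-1) = (9*sqrt(2)*(3 - 9*sqrt(2)/2)/10)*(-1) = -9*sqrt(2)*(3 - 9*sqrt(2)/2)/10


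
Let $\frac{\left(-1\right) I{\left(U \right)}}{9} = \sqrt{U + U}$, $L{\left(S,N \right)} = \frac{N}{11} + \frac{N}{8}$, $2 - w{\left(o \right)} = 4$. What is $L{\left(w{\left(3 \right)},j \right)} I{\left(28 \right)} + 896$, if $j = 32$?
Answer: $896 - \frac{1368 \sqrt{14}}{11} \approx 430.67$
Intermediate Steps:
$w{\left(o \right)} = -2$ ($w{\left(o \right)} = 2 - 4 = -2$)
$L{\left(S,N \right)} = \frac{19 N}{88}$ ($L{\left(S,N \right)} = N \frac{1}{11} + N \frac{1}{8} = \frac{N}{11} + \frac{N}{8} = \frac{19 N}{88}$)
$I{\left(U \right)} = - 9 \sqrt{2} \sqrt{U}$ ($I{\left(U \right)} = - 9 \sqrt{U + U} = - 9 \sqrt{2 U} = - 9 \sqrt{2} \sqrt{U}$)
$L{\left(w{\left(3 \right)},j \right)} I{\left(28 \right)} + 896 = \frac{19}{88} \cdot 32 \left(- 9 \sqrt{2} \sqrt{28}\right) + 896 = \frac{76 \left(- 9 \sqrt{2} \cdot 2 \sqrt{7}\right)}{11} + 896 = \frac{76 \left(- 18 \sqrt{14}\right)}{11} + 896 = - \frac{1368 \sqrt{14}}{11} + 896 = 896 - \frac{1368 \sqrt{14}}{11}$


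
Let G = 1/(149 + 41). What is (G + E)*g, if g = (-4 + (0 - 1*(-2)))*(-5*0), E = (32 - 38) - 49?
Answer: 0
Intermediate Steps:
E = -55 (E = -6 - 49 = -55)
g = 0 (g = (-4 + (0 + 2))*0 = (-4 + 2)*0 = -2*0 = 0)
G = 1/190 ≈ 0.0052632
(G + E)*g = (1/190 - 55)*0 = -10449/190*0 = 0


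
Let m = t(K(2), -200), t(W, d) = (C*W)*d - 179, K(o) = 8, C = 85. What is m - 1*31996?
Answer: -168175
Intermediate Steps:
t(W, d) = -179 + 85*W*d (t(W, d) = (85*W)*d - 179 = 85*W*d - 179 = -179 + 85*W*d)
m = -136179 (m = -179 + 85*8*(-200) = -179 - 136000 = -136179)
m - 1*31996 = -136179 - 1*31996 = -136179 - 31996 = -168175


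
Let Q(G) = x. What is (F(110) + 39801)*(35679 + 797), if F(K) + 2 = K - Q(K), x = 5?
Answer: 1455538304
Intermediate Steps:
Q(G) = 5
F(K) = -7 + K (F(K) = -2 + (K - 1*5) = -2 + (K - 5) = -2 + (-5 + K) = -7 + K)
(F(110) + 39801)*(35679 + 797) = ((-7 + 110) + 39801)*(35679 + 797) = (103 + 39801)*36476 = 39904*36476 = 1455538304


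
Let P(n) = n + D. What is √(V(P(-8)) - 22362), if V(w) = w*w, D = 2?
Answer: 61*I*√6 ≈ 149.42*I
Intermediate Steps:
P(n) = 2 + n (P(n) = n + 2 = 2 + n)
V(w) = w²
√(V(P(-8)) - 22362) = √((2 - 8)² - 22362) = √((-6)² - 22362) = √(36 - 22362) = √(-22326) = 61*I*√6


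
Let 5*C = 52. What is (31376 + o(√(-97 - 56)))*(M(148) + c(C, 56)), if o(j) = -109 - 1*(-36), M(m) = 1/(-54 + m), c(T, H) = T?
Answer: 153165579/470 ≈ 3.2588e+5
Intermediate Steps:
C = 52/5 (C = (⅕)*52 = 52/5 ≈ 10.400)
o(j) = -73 (o(j) = -109 + 36 = -73)
(31376 + o(√(-97 - 56)))*(M(148) + c(C, 56)) = (31376 - 73)*(1/(-54 + 148) + 52/5) = 31303*(1/94 + 52/5) = 31303*(4893/470) = 153165579/470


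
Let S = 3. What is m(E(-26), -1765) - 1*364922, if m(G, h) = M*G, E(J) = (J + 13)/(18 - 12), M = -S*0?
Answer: -364922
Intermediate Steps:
M = 0 (M = -1*3*0 = -3*0 = 0)
E(J) = 13/6 + J/6 (E(J) = (13 + J)/6 = (13 + J)*(1/6) = 13/6 + J/6)
m(G, h) = 0 (m(G, h) = 0*G = 0)
m(E(-26), -1765) - 1*364922 = 0 - 1*364922 = 0 - 364922 = -364922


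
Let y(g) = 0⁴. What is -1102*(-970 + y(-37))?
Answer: 1068940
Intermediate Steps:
y(g) = 0
-1102*(-970 + y(-37)) = -1102*(-970 + 0) = -1102*(-970) = 1068940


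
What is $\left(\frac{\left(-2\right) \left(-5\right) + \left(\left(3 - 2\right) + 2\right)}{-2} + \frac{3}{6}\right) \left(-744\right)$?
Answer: $4464$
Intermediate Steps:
$\left(\frac{\left(-2\right) \left(-5\right) + \left(\left(3 - 2\right) + 2\right)}{-2} + \frac{3}{6}\right) \left(-744\right) = \left(\left(10 + \left(1 + 2\right)\right) \left(- \frac{1}{2}\right) + 3 \cdot \frac{1}{6}\right) \left(-744\right) = \left(\left(10 + 3\right) \left(- \frac{1}{2}\right) + \frac{1}{2}\right) \left(-744\right) = \left(13 \left(- \frac{1}{2}\right) + \frac{1}{2}\right) \left(-744\right) = \left(- \frac{13}{2} + \frac{1}{2}\right) \left(-744\right) = \left(-6\right) \left(-744\right) = 4464$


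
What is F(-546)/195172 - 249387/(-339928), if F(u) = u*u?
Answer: 37502833803/16586106904 ≈ 2.2611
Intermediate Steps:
F(u) = u**2
F(-546)/195172 - 249387/(-339928) = (-546)**2/195172 - 249387/(-339928) = 298116*(1/195172) - 249387*(-1/339928) = 74529/48793 + 249387/339928 = 37502833803/16586106904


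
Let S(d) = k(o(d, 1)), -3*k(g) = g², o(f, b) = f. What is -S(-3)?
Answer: 3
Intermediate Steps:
k(g) = -g²/3
S(d) = -d²/3
-S(-3) = -(-1)*(-3)²/3 = -(-1)*9/3 = -1*(-3) = 3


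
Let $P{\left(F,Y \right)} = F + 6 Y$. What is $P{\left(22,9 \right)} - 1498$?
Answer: $-1422$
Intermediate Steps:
$P{\left(22,9 \right)} - 1498 = \left(22 + 6 \cdot 9\right) - 1498 = \left(22 + 54\right) - 1498 = 76 - 1498 = -1422$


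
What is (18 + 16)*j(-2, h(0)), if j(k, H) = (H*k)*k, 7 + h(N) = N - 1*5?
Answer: -1632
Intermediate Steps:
h(N) = -12 + N (h(N) = -7 + (N - 1*5) = -7 + (N - 5) = -7 + (-5 + N) = -12 + N)
j(k, H) = H*k²
(18 + 16)*j(-2, h(0)) = (18 + 16)*((-12 + 0)*(-2)²) = 34*(-12*4) = 34*(-48) = -1632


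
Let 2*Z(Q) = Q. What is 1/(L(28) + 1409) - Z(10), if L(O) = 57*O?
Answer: -15024/3005 ≈ -4.9997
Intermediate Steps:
Z(Q) = Q/2
1/(L(28) + 1409) - Z(10) = 1/(57*28 + 1409) - 10/2 = 1/(1596 + 1409) - 1*5 = 1/3005 - 5 = -15024/3005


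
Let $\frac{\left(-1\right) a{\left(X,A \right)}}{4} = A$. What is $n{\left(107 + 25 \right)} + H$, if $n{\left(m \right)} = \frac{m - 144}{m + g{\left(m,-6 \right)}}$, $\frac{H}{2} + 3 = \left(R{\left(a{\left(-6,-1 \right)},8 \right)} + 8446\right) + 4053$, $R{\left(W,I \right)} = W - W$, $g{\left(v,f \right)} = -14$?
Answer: $\frac{1474522}{59} \approx 24992.0$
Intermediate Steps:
$a{\left(X,A \right)} = - 4 A$
$R{\left(W,I \right)} = 0$
$H = 24992$ ($H = -6 + 2 \left(\left(0 + 8446\right) + 4053\right) = -6 + 2 \left(8446 + 4053\right) = -6 + 2 \cdot 12499 = -6 + 24998 = 24992$)
$n{\left(m \right)} = \frac{-144 + m}{-14 + m}$ ($n{\left(m \right)} = \frac{m - 144}{m - 14} = \frac{-144 + m}{-14 + m}$)
$n{\left(107 + 25 \right)} + H = \frac{-144 + \left(107 + 25\right)}{-14 + \left(107 + 25\right)} + 24992 = \frac{-144 + 132}{-14 + 132} + 24992 = \frac{1}{118} \left(-12\right) + 24992 = - \frac{6}{59} + 24992 = \frac{1474522}{59}$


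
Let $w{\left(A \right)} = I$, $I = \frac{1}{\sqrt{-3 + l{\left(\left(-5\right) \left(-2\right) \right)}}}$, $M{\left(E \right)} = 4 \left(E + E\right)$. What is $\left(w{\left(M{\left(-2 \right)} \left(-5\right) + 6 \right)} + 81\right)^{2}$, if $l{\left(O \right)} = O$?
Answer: $\frac{\left(567 + \sqrt{7}\right)^{2}}{49} \approx 6622.4$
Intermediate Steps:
$M{\left(E \right)} = 8 E$ ($M{\left(E \right)} = 4 \cdot 2 E = 8 E$)
$I = \frac{\sqrt{7}}{7}$ ($I = \frac{1}{\sqrt{-3 - -10}} = \frac{1}{\sqrt{-3 + 10}} = \frac{1}{\sqrt{7}} = \frac{\sqrt{7}}{7} \approx 0.37796$)
$w{\left(A \right)} = \frac{\sqrt{7}}{7}$
$\left(w{\left(M{\left(-2 \right)} \left(-5\right) + 6 \right)} + 81\right)^{2} = \left(\frac{\sqrt{7}}{7} + 81\right)^{2} = \left(81 + \frac{\sqrt{7}}{7}\right)^{2}$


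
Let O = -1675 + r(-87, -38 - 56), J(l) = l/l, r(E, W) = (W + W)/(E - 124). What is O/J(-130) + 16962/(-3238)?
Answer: -573680194/341609 ≈ -1679.3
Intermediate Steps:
r(E, W) = 2*W/(-124 + E) (r(E, W) = (2*W)/(-124 + E) = 2*W/(-124 + E))
J(l) = 1
O = -353237/211 (O = -1675 + 2*(-38 - 56)/(-124 - 87) = -1675 + 2*(-94)/(-211) = -1675 + 2*(-94)*(-1/211) = -1675 + 188/211 = -353237/211 ≈ -1674.1)
O/J(-130) + 16962/(-3238) = -353237/211/1 + 16962/(-3238) = -353237/211*1 + 16962*(-1/3238) = -353237/211 - 8481/1619 = -573680194/341609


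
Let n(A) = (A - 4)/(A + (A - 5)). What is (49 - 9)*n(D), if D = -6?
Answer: 400/17 ≈ 23.529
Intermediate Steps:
n(A) = (-4 + A)/(-5 + 2*A) (n(A) = (-4 + A)/(A + (-5 + A)) = (-4 + A)/(-5 + 2*A))
(49 - 9)*n(D) = (49 - 9)*((-4 - 6)/(-5 + 2*(-6))) = 40*(-10/(-5 - 12)) = 40*(-10/(-17)) = 40*(-1/17*(-10)) = 40*(10/17) = 400/17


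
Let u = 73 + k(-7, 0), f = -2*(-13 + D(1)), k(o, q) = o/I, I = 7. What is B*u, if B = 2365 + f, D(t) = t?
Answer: 172008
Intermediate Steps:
k(o, q) = o/7
f = 24 (f = -2*(-13 + 1) = -2*(-12) = 24)
u = 72 (u = 73 + (1/7)*(-7) = 73 - 1 = 72)
B = 2389 (B = 2365 + 24 = 2389)
B*u = 2389*72 = 172008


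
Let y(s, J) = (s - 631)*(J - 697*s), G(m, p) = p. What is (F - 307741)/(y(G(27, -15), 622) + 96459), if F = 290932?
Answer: 16809/7059283 ≈ 0.0023811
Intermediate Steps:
y(s, J) = (-631 + s)*(J - 697*s)
(F - 307741)/(y(G(27, -15), 622) + 96459) = (290932 - 307741)/((-697*(-15)² - 631*622 + 439807*(-15) + 622*(-15)) + 96459) = -16809/((-697*225 - 392482 - 6597105 - 9330) + 96459) = -16809/((-156825 - 392482 - 6597105 - 9330) + 96459) = -16809/(-7155742 + 96459) = -16809/(-7059283) = -16809*(-1/7059283) = 16809/7059283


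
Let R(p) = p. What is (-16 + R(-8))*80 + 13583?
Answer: 11663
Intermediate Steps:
(-16 + R(-8))*80 + 13583 = (-16 - 8)*80 + 13583 = -24*80 + 13583 = -1920 + 13583 = 11663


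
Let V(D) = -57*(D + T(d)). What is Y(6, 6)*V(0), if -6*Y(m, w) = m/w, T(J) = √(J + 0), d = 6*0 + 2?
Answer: 19*√2/2 ≈ 13.435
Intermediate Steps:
d = 2 (d = 0 + 2 = 2)
T(J) = √J
Y(m, w) = -m/(6*w)
V(D) = -57*D - 57*√2 (V(D) = -57*(D + √2) = -57*D - 57*√2)
Y(6, 6)*V(0) = (-⅙*6/6)*(-57*0 - 57*√2) = (-⅙*6*⅙)*(0 - 57*√2) = -(-19)*√2/2 = 19*√2/2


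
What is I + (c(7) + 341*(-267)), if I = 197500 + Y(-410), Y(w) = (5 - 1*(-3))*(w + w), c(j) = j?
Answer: 99900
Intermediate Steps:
Y(w) = 16*w (Y(w) = (5 + 3)*(2*w) = 8*(2*w) = 16*w)
I = 190940 (I = 197500 + 16*(-410) = 197500 - 6560 = 190940)
I + (c(7) + 341*(-267)) = 190940 + (7 + 341*(-267)) = 190940 + (7 - 91047) = 190940 - 91040 = 99900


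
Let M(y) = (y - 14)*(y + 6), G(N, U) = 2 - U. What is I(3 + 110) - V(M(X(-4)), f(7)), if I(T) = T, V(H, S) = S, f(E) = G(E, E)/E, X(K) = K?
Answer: 796/7 ≈ 113.71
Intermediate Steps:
M(y) = (-14 + y)*(6 + y)
f(E) = (2 - E)/E
I(3 + 110) - V(M(X(-4)), f(7)) = (3 + 110) - (2 - 1*7)/7 = 113 - (2 - 7)/7 = 113 - (-5)/7 = 113 - 1*(-5/7) = 113 + 5/7 = 796/7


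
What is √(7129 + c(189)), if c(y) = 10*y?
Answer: √9019 ≈ 94.968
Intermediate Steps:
√(7129 + c(189)) = √(7129 + 10*189) = √(7129 + 1890) = √9019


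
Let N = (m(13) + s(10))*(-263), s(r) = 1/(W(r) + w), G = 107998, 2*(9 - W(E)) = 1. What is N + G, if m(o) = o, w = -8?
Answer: 104053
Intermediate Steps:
W(E) = 17/2 (W(E) = 9 - 1/2*1 = 9 - 1/2 = 17/2)
s(r) = 2 (s(r) = 1/(17/2 - 8) = 1/(1/2) = 2)
N = -3945 (N = (13 + 2)*(-263) = 15*(-263) = -3945)
N + G = -3945 + 107998 = 104053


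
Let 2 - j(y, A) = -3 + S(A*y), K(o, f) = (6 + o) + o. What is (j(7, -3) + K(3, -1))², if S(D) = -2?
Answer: 361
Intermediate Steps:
K(o, f) = 6 + 2*o
j(y, A) = 7 (j(y, A) = 2 - (-3 - 2) = 2 - 1*(-5) = 2 + 5 = 7)
(j(7, -3) + K(3, -1))² = (7 + (6 + 2*3))² = (7 + (6 + 6))² = (7 + 12)² = 19² = 361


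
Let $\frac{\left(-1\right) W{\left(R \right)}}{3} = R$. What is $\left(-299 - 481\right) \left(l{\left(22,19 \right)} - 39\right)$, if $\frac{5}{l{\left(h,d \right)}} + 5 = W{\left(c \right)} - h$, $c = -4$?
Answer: $30680$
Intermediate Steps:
$W{\left(R \right)} = - 3 R$
$l{\left(h,d \right)} = \frac{5}{7 - h}$ ($l{\left(h,d \right)} = \frac{5}{-5 - \left(-12 + h\right)} = \frac{5}{7 - h}$)
$\left(-299 - 481\right) \left(l{\left(22,19 \right)} - 39\right) = \left(-299 - 481\right) \left(- \frac{5}{-7 + 22} - 39\right) = - 780 \left(- \frac{5}{15} - 39\right) = - 780 \left(\left(-5\right) \frac{1}{15} - 39\right) = - 780 \left(- \frac{1}{3} - 39\right) = \left(-780\right) \left(- \frac{118}{3}\right) = 30680$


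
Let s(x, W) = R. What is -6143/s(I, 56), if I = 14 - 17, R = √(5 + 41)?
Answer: -6143*√46/46 ≈ -905.74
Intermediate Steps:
R = √46 ≈ 6.7823
I = -3
s(x, W) = √46
-6143/s(I, 56) = -6143*√46/46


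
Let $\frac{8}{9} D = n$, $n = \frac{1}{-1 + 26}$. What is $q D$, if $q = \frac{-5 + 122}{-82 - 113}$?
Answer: $- \frac{27}{1000} \approx -0.027$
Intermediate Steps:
$n = \frac{1}{25} \approx 0.04$
$q = - \frac{3}{5}$ ($q = \frac{117}{-195} = 117 \left(- \frac{1}{195}\right) = - \frac{3}{5} \approx -0.6$)
$D = \frac{9}{200}$ ($D = \frac{9}{8} \cdot \frac{1}{25} = \frac{9}{200} \approx 0.045$)
$q D = \left(- \frac{3}{5}\right) \frac{9}{200} = - \frac{27}{1000}$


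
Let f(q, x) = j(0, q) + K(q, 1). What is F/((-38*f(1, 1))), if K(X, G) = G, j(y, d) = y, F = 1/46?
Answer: -1/1748 ≈ -0.00057208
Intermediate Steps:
F = 1/46 ≈ 0.021739
f(q, x) = 1 (f(q, x) = 0 + 1 = 1)
F/((-38*f(1, 1))) = (1/46)/(-38*1) = (1/46)/(-38) = -1/38*1/46 = -1/1748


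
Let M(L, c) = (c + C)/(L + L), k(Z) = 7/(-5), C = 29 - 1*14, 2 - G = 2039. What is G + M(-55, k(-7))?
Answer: -560209/275 ≈ -2037.1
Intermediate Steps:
G = -2037 (G = 2 - 1*2039 = 2 - 2039 = -2037)
C = 15 (C = 29 - 14 = 15)
k(Z) = -7/5 (k(Z) = 7*(-⅕) = -7/5)
M(L, c) = (15 + c)/(2*L) (M(L, c) = (c + 15)/(L + L) = (15 + c)/((2*L)) = (15 + c)*(1/(2*L)) = (15 + c)/(2*L))
G + M(-55, k(-7)) = -2037 + (½)*(15 - 7/5)/(-55) = -2037 + (½)*(-1/55)*(68/5) = -2037 - 34/275 = -560209/275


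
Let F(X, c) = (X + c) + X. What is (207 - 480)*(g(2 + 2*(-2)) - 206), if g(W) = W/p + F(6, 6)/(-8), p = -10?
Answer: 1135953/20 ≈ 56798.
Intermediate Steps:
F(X, c) = c + 2*X
g(W) = -9/4 - W/10 (g(W) = W/(-10) + (6 + 2*6)/(-8) = W*(-⅒) + (6 + 12)*(-⅛) = -W/10 + 18*(-⅛) = -W/10 - 9/4 = -9/4 - W/10)
(207 - 480)*(g(2 + 2*(-2)) - 206) = (207 - 480)*((-9/4 - (2 + 2*(-2))/10) - 206) = -273*((-9/4 - (2 - 4)/10) - 206) = -273*((-9/4 - ⅒*(-2)) - 206) = -273*((-9/4 + ⅕) - 206) = -273*(-41/20 - 206) = -273*(-4161/20) = 1135953/20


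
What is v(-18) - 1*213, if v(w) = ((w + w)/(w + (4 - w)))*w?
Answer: -51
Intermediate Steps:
v(w) = w**2/2 (v(w) = ((2*w)/4)*w = ((2*w)*(1/4))*w = (w/2)*w = w**2/2)
v(-18) - 1*213 = (1/2)*(-18)**2 - 1*213 = (1/2)*324 - 213 = 162 - 213 = -51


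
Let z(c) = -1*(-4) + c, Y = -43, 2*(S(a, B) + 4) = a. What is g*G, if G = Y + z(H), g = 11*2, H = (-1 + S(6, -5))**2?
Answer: -770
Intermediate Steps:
S(a, B) = -4 + a/2
H = 4 (H = (-1 + (-4 + (1/2)*6))**2 = (-1 + (-4 + 3))**2 = (-1 - 1)**2 = (-2)**2 = 4)
z(c) = 4 + c
g = 22
G = -35 (G = -43 + (4 + 4) = -43 + 8 = -35)
g*G = 22*(-35) = -770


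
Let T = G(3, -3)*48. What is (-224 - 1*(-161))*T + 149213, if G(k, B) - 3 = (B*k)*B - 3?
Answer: 67565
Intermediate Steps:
G(k, B) = k*B² (G(k, B) = 3 + ((B*k)*B - 3) = 3 + (k*B² - 3) = 3 + (-3 + k*B²) = k*B²)
T = 1296 (T = (3*(-3)²)*48 = (3*9)*48 = 27*48 = 1296)
(-224 - 1*(-161))*T + 149213 = (-224 - 1*(-161))*1296 + 149213 = (-224 + 161)*1296 + 149213 = -63*1296 + 149213 = -81648 + 149213 = 67565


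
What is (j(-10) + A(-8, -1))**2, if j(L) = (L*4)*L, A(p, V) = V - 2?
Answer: 157609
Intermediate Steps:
A(p, V) = -2 + V
j(L) = 4*L**2 (j(L) = (4*L)*L = 4*L**2)
(j(-10) + A(-8, -1))**2 = (4*(-10)**2 + (-2 - 1))**2 = (4*100 - 3)**2 = (400 - 3)**2 = 397**2 = 157609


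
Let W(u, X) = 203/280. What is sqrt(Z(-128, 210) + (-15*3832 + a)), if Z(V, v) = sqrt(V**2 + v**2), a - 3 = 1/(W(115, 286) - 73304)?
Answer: sqrt(-494152311663416037 + 17194784402322*sqrt(15121))/2932131 ≈ 239.23*I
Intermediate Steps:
W(u, X) = 29/40 (W(u, X) = 203*(1/280) = 29/40)
a = 8796353/2932131 (a = 3 + 1/(29/40 - 73304) = 3 + 1/(-2932131/40) = 3 - 40/2932131 = 8796353/2932131 ≈ 3.0000)
sqrt(Z(-128, 210) + (-15*3832 + a)) = sqrt(sqrt((-128)**2 + 210**2) + (-15*3832 + 8796353/2932131)) = sqrt(sqrt(16384 + 44100) + (-57480 + 8796353/2932131)) = sqrt(sqrt(60484) - 168530093527/2932131) = sqrt(2*sqrt(15121) - 168530093527/2932131) = sqrt(-168530093527/2932131 + 2*sqrt(15121))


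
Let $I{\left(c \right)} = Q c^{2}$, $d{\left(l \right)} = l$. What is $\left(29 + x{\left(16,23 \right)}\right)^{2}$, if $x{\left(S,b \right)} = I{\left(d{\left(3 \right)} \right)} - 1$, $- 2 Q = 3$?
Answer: $\frac{841}{4} \approx 210.25$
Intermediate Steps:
$Q = - \frac{3}{2}$ ($Q = \left(- \frac{1}{2}\right) 3 = - \frac{3}{2} \approx -1.5$)
$I{\left(c \right)} = - \frac{3 c^{2}}{2}$
$x{\left(S,b \right)} = - \frac{29}{2}$ ($x{\left(S,b \right)} = - \frac{3 \cdot 3^{2}}{2} - 1 = \left(- \frac{3}{2}\right) 9 - 1 = - \frac{27}{2} - 1 = - \frac{29}{2}$)
$\left(29 + x{\left(16,23 \right)}\right)^{2} = \left(29 - \frac{29}{2}\right)^{2} = \left(\frac{29}{2}\right)^{2} = \frac{841}{4}$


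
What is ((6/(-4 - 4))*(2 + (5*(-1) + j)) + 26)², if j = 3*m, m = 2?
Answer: 9025/16 ≈ 564.06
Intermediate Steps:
j = 6 (j = 3*2 = 6)
((6/(-4 - 4))*(2 + (5*(-1) + j)) + 26)² = ((6/(-4 - 4))*(2 + (5*(-1) + 6)) + 26)² = ((6/(-8))*(2 + (-5 + 6)) + 26)² = ((-⅛*6)*(2 + 1) + 26)² = (-¾*3 + 26)² = (-9/4 + 26)² = (95/4)² = 9025/16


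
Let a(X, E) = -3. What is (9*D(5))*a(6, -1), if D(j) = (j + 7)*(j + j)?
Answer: -3240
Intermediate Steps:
D(j) = 2*j*(7 + j) (D(j) = (7 + j)*(2*j) = 2*j*(7 + j))
(9*D(5))*a(6, -1) = (9*(2*5*(7 + 5)))*(-3) = (9*(2*5*12))*(-3) = (9*120)*(-3) = 1080*(-3) = -3240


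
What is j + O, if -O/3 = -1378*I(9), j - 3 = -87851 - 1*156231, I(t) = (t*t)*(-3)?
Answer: -1248641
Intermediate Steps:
I(t) = -3*t² (I(t) = t²*(-3) = -3*t²)
j = -244079 (j = 3 + (-87851 - 1*156231) = 3 + (-87851 - 156231) = 3 - 244082 = -244079)
O = -1004562 (O = -(-4134)*(-3*9²) = -(-4134)*(-3*81) = -(-4134)*(-243) = -3*334854 = -1004562)
j + O = -244079 - 1004562 = -1248641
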